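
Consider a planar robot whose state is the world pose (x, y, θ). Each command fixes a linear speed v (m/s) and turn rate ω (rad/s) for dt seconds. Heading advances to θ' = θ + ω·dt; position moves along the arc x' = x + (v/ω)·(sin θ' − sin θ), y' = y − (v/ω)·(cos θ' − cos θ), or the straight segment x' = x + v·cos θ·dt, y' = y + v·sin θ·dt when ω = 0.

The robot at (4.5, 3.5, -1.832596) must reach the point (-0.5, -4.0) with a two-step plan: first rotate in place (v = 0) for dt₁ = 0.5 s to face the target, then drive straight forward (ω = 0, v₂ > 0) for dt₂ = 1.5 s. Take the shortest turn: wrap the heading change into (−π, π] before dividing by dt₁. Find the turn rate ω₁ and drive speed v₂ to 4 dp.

heading to target = atan2(-4−3.5, -0.5−4.5) = -2.1588
Δθ = wrap(-2.1588 − -1.8326) = -0.3262; ω₁ = Δθ/dt₁ = -0.6524
distance = √((-0.5−4.5)² + (-4−3.5)²) = 9.0139; v₂ = distance/dt₂ = 6.0093

ω₁ = -0.6524, v₂ = 6.0093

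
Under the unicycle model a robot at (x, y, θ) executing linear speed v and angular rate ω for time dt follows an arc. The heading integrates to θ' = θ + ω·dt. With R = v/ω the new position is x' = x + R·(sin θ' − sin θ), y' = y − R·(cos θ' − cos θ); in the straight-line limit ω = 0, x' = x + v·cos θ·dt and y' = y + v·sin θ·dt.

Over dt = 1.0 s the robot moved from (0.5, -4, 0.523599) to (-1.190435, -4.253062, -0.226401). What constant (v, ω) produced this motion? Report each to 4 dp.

v = -1.7500, ω = -0.7500

Δθ = -0.226401 − 0.523599 = -0.750000
ω = Δθ/dt = -0.750000/1.0 = -0.7500
R = Δx/(sin θ' − sin θ) = 2.3333
v = R·ω = 2.3333·-0.7500 = -1.7500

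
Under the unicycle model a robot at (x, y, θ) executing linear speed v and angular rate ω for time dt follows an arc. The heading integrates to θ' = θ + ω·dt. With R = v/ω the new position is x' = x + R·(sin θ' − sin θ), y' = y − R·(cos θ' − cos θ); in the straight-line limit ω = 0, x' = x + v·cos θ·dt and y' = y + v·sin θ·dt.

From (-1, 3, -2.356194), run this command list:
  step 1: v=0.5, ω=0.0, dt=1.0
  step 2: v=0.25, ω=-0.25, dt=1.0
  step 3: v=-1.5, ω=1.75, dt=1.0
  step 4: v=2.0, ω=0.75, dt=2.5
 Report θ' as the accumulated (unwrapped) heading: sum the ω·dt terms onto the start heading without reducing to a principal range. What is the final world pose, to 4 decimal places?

step 1: θ'=-2.3562 (straight) → pose (-1.3536, 2.6464, -2.3562)
step 2: θ'=-2.6062 (R=-1.0000) → pose (-1.5505, 2.4935, -2.6062)
step 3: θ'=-0.8562 (R=-0.8571) → pose (-1.3403, 3.7924, -0.8562)
step 4: θ'=1.0188 (R=2.6667) → pose (2.9446, 4.1415, 1.0188)

(2.9446, 4.1415, 1.0188)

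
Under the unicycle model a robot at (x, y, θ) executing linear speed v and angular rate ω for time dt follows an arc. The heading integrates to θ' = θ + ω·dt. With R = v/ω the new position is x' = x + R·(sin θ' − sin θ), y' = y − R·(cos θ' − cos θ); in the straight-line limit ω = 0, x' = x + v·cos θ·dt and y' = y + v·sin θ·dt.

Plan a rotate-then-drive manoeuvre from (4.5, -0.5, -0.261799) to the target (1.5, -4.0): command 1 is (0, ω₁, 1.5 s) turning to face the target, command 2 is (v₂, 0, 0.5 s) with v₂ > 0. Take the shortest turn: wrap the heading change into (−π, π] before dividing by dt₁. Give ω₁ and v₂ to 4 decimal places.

ω₁ = -1.3451, v₂ = 9.2195

heading to target = atan2(-4−-0.5, 1.5−4.5) = -2.2794
Δθ = wrap(-2.2794 − -0.2618) = -2.0176; ω₁ = Δθ/dt₁ = -1.3451
distance = √((1.5−4.5)² + (-4−-0.5)²) = 4.6098; v₂ = distance/dt₂ = 9.2195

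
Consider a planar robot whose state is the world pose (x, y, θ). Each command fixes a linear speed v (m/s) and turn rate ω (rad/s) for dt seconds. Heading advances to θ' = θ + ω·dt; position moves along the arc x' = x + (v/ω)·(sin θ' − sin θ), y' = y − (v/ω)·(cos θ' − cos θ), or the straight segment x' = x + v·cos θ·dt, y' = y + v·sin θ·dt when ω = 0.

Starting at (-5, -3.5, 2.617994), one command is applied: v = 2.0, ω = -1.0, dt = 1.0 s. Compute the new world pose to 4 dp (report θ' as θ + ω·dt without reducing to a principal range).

θ' = 2.6180 + -1.0·1.0 = 1.6180
R = v/ω = 2.0/-1.0 = -2.0000
x' = -5 + -2.0000·(sin 1.6180 − sin 2.6180) = -5.9978
y' = -3.5 − -2.0000·(cos 1.6180 − cos 2.6180) = -1.8623

(-5.9978, -1.8623, 1.6180)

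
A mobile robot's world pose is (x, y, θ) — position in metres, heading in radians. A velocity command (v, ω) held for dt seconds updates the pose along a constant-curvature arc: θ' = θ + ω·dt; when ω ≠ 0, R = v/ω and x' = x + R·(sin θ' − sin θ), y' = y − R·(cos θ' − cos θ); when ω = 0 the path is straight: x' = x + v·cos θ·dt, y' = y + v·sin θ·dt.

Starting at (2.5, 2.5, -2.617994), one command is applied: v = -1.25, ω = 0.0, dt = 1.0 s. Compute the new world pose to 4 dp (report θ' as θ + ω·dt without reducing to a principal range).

θ' = -2.6180 + 0.0·1.0 = -2.6180
ω = 0 → straight: x' = 2.5 + -1.25·cos(-2.6180)·1.0 = 3.5825
y' = 2.5 + -1.25·sin(-2.6180)·1.0 = 3.1250

(3.5825, 3.1250, -2.6180)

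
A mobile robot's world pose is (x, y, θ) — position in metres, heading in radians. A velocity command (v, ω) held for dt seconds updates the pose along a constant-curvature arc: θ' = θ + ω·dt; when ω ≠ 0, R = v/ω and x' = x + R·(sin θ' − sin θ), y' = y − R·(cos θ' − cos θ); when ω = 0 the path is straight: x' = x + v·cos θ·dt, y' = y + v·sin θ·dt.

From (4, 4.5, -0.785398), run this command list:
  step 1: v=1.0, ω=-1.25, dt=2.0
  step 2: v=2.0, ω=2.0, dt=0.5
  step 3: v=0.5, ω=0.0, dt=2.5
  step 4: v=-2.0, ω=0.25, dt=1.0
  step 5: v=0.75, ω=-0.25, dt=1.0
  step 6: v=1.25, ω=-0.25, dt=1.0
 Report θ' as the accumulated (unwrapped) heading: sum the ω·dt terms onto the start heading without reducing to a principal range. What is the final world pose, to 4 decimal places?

step 1: θ'=-3.2854 (R=-0.8000) → pose (3.3197, 3.1426, -3.2854)
step 2: θ'=-2.2854 (R=1.0000) → pose (2.4210, 2.8082, -2.2854)
step 3: θ'=-2.2854 (straight) → pose (1.6019, 1.8640, -2.2854)
step 4: θ'=-2.0354 (R=-8.0000) → pose (2.7110, 3.5220, -2.0354)
step 5: θ'=-2.2854 (R=-3.0000) → pose (2.2951, 2.9003, -2.2854)
step 6: θ'=-2.5354 (R=-5.0000) → pose (1.3670, 2.0677, -2.5354)

(1.3670, 2.0677, -2.5354)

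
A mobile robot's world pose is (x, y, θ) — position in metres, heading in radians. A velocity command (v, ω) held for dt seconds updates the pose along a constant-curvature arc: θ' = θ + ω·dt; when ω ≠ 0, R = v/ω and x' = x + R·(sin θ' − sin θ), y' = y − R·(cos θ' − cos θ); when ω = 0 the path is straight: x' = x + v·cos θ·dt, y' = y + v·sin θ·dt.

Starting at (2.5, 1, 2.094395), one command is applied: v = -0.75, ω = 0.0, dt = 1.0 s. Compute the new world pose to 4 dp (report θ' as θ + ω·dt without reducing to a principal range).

(2.8750, 0.3505, 2.0944)

θ' = 2.0944 + 0.0·1.0 = 2.0944
ω = 0 → straight: x' = 2.5 + -0.75·cos(2.0944)·1.0 = 2.8750
y' = 1 + -0.75·sin(2.0944)·1.0 = 0.3505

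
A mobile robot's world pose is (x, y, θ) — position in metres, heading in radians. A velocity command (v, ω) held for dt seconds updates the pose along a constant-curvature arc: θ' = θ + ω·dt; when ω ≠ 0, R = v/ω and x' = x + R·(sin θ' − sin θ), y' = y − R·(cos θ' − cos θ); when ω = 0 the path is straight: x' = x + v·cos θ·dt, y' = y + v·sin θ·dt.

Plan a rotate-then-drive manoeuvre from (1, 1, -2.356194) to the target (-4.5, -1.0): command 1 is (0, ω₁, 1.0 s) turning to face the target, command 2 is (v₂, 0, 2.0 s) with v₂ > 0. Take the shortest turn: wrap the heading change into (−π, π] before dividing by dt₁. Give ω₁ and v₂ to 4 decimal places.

heading to target = atan2(-1−1, -4.5−1) = -2.7928
Δθ = wrap(-2.7928 − -2.3562) = -0.4366; ω₁ = Δθ/dt₁ = -0.4366
distance = √((-4.5−1)² + (-1−1)²) = 5.8523; v₂ = distance/dt₂ = 2.9262

ω₁ = -0.4366, v₂ = 2.9262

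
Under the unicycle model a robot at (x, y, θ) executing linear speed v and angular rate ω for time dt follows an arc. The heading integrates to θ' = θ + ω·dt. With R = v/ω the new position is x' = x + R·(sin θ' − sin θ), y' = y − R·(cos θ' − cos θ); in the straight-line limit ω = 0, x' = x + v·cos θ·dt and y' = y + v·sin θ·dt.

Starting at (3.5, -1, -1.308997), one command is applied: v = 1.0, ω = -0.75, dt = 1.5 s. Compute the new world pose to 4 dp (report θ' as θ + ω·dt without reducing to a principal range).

(3.0788, -2.3583, -2.4340)

θ' = -1.3090 + -0.75·1.5 = -2.4340
R = v/ω = 1.0/-0.75 = -1.3333
x' = 3.5 + -1.3333·(sin -2.4340 − sin -1.3090) = 3.0788
y' = -1 − -1.3333·(cos -2.4340 − cos -1.3090) = -2.3583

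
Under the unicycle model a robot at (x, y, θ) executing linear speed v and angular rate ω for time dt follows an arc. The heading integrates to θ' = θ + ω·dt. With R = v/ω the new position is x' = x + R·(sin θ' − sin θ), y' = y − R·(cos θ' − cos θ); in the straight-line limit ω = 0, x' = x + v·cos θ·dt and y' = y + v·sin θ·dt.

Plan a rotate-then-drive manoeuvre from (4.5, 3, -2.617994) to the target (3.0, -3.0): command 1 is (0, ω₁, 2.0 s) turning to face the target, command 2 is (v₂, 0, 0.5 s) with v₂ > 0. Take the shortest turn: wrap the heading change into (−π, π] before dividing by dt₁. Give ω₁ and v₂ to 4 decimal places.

heading to target = atan2(-3−3, 3−4.5) = -1.8158
Δθ = wrap(-1.8158 − -2.6180) = 0.8022; ω₁ = Δθ/dt₁ = 0.4011
distance = √((3−4.5)² + (-3−3)²) = 6.1847; v₂ = distance/dt₂ = 12.3693

ω₁ = 0.4011, v₂ = 12.3693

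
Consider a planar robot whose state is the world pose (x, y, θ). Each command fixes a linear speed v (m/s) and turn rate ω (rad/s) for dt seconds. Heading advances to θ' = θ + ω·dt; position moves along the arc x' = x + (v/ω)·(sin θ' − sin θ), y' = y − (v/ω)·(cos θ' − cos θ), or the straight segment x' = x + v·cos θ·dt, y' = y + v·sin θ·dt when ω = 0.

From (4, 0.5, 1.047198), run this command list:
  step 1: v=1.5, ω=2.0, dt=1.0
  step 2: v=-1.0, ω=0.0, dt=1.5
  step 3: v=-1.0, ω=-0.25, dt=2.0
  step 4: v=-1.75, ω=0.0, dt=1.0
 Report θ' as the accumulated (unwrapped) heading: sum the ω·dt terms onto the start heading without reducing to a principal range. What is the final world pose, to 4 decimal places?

step 1: θ'=3.0472 (R=0.7500) → pose (3.4212, 1.6217, 3.0472)
step 2: θ'=3.0472 (straight) → pose (4.9145, 1.4803, 3.0472)
step 3: θ'=2.5472 (R=4.0000) → pose (6.7775, 0.8120, 2.5472)
step 4: θ'=2.5472 (straight) → pose (8.2274, -0.1680, 2.5472)

(8.2274, -0.1680, 2.5472)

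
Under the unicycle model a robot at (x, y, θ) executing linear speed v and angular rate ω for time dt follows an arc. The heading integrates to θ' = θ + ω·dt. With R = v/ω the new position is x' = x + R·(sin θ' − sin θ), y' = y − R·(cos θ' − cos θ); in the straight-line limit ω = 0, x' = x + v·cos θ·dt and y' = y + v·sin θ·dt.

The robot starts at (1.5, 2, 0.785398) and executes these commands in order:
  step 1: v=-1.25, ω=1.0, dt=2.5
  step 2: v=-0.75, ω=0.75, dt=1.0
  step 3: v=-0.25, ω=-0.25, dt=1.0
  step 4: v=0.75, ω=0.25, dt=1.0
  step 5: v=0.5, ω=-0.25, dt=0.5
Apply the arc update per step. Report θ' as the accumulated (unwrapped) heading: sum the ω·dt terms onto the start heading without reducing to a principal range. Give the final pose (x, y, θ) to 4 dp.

step 1: θ'=3.2854 (R=-1.2500) → pose (2.5630, -0.1210, 3.2854)
step 2: θ'=4.0354 (R=-1.0000) → pose (3.1992, 0.2422, 4.0354)
step 3: θ'=3.7854 (R=1.0000) → pose (3.3784, 0.4156, 3.7854)
step 4: θ'=4.0354 (R=3.0000) → pose (2.8407, -0.1045, 4.0354)
step 5: θ'=3.9104 (R=-2.0000) → pose (2.6724, -0.2891, 3.9104)

(2.6724, -0.2891, 3.9104)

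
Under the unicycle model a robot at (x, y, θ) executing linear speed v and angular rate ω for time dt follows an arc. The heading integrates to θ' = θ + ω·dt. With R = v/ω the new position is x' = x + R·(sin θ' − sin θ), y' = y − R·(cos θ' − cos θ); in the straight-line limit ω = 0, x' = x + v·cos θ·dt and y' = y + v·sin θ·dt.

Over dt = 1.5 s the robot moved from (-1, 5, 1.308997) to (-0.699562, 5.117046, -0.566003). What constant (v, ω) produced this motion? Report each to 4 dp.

v = 0.2500, ω = -1.2500

Δθ = -0.566003 − 1.308997 = -1.875000
ω = Δθ/dt = -1.875000/1.5 = -1.2500
R = Δx/(sin θ' − sin θ) = -0.2000
v = R·ω = -0.2000·-1.2500 = 0.2500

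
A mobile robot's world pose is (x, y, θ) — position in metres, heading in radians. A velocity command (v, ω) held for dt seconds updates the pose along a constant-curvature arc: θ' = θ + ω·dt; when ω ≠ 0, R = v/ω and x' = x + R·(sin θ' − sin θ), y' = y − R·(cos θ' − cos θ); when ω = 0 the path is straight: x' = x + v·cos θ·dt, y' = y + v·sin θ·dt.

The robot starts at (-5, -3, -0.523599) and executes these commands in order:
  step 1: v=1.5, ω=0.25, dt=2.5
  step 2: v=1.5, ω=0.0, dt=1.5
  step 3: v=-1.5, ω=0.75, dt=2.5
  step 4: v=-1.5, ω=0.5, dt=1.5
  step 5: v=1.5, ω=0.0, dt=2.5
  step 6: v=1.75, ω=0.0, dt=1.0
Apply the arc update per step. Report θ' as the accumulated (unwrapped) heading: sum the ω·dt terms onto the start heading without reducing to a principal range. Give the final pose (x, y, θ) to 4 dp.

step 1: θ'=0.1014 (R=6.0000) → pose (-1.3926, -3.7730, 0.1014)
step 2: θ'=0.1014 (straight) → pose (0.8458, -3.5453, 0.1014)
step 3: θ'=1.9764 (R=-2.0000) → pose (-0.7895, -6.3241, 1.9764)
step 4: θ'=2.7264 (R=-3.0000) → pose (0.7570, -7.8855, 2.7264)
step 5: θ'=2.7264 (straight) → pose (-2.6744, -6.3729, 2.7264)
step 6: θ'=2.7264 (straight) → pose (-4.2757, -5.6670, 2.7264)

(-4.2757, -5.6670, 2.7264)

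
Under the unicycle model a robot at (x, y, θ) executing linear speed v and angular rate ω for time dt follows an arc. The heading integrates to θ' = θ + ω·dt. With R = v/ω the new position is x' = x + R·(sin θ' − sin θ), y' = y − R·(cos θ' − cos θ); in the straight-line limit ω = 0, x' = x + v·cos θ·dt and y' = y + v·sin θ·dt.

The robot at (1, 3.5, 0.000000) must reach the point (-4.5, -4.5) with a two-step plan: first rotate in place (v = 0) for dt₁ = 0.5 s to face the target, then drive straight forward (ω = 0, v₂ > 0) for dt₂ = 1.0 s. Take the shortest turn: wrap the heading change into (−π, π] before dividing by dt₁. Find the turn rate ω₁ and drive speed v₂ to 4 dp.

heading to target = atan2(-4.5−3.5, -4.5−1) = -2.1731
Δθ = wrap(-2.1731 − 0.0000) = -2.1731; ω₁ = Δθ/dt₁ = -4.3462
distance = √((-4.5−1)² + (-4.5−3.5)²) = 9.7082; v₂ = distance/dt₂ = 9.7082

ω₁ = -4.3462, v₂ = 9.7082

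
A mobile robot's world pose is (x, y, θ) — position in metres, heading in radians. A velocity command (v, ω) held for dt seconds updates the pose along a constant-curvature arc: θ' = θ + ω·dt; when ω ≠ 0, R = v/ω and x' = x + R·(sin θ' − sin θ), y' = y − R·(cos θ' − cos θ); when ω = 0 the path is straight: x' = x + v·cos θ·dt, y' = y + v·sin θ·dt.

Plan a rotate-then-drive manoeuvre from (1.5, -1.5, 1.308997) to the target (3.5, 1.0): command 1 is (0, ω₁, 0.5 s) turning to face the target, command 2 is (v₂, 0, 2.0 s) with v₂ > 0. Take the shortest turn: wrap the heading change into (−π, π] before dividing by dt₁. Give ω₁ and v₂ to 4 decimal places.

heading to target = atan2(1−-1.5, 3.5−1.5) = 0.8961
Δθ = wrap(0.8961 − 1.3090) = -0.4129; ω₁ = Δθ/dt₁ = -0.8259
distance = √((3.5−1.5)² + (1−-1.5)²) = 3.2016; v₂ = distance/dt₂ = 1.6008

ω₁ = -0.8259, v₂ = 1.6008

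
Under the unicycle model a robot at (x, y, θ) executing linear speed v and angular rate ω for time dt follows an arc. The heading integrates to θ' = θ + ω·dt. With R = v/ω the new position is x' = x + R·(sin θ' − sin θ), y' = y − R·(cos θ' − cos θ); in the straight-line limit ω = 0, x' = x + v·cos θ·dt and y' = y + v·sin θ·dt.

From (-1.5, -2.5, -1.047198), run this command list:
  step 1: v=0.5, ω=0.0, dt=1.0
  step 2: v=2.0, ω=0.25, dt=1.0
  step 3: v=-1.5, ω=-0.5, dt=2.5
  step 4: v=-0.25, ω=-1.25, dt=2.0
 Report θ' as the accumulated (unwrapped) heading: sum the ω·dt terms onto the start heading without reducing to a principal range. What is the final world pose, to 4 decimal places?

step 1: θ'=-1.0472 (straight) → pose (-1.2500, -2.9330, -1.0472)
step 2: θ'=-0.7972 (R=8.0000) → pose (-0.0450, -4.5227, -0.7972)
step 3: θ'=-2.0472 (R=3.0000) → pose (-0.5648, -1.0508, -2.0472)
step 4: θ'=-4.5472 (R=0.2000) → pose (-0.1897, -1.1097, -4.5472)

(-0.1897, -1.1097, -4.5472)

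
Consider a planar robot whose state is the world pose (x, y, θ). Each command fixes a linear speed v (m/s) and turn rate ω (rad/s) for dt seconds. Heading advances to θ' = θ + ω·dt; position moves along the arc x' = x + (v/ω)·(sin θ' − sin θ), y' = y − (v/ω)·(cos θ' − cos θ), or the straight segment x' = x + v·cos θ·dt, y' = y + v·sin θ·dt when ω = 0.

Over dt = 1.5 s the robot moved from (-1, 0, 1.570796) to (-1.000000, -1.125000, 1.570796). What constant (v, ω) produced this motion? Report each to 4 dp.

v = -0.7500, ω = 0.0000

Δθ = 1.570796 − 1.570796 = 0.000000
ω = Δθ/dt = 0.000000/1.5 = 0.0000
ω = 0 → v = (Δx·cos θ + Δy·sin θ)/dt = -0.7500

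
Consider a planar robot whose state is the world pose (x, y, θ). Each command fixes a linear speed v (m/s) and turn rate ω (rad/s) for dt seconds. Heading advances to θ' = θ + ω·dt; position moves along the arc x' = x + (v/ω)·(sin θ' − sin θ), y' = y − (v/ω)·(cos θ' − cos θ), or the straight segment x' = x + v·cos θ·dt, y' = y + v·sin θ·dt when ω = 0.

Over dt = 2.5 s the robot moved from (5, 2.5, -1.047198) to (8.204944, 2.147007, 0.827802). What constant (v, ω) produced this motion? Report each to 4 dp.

Δθ = 0.827802 − -1.047198 = 1.875000
ω = Δθ/dt = 1.875000/2.5 = 0.7500
R = Δx/(sin θ' − sin θ) = 2.0000
v = R·ω = 2.0000·0.7500 = 1.5000

v = 1.5000, ω = 0.7500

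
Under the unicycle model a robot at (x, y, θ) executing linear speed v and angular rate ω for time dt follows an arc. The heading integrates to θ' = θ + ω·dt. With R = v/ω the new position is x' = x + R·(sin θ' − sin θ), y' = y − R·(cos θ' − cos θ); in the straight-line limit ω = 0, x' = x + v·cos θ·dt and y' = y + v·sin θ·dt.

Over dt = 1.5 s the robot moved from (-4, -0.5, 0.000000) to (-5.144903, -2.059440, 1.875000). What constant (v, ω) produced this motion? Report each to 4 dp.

Δθ = 1.875000 − 0.000000 = 1.875000
ω = Δθ/dt = 1.875000/1.5 = 1.2500
R = −Δy/(cos θ' − cos θ) = -1.2000
v = R·ω = -1.2000·1.2500 = -1.5000

v = -1.5000, ω = 1.2500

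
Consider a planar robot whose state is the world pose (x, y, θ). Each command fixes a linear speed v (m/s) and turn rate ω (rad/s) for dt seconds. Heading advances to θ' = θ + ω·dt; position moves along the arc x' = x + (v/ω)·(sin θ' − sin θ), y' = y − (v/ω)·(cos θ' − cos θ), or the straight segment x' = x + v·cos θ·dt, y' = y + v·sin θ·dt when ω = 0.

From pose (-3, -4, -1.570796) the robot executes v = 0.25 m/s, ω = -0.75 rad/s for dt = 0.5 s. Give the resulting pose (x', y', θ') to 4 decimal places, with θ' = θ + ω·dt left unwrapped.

(-3.0232, -4.1221, -1.9458)

θ' = -1.5708 + -0.75·0.5 = -1.9458
R = v/ω = 0.25/-0.75 = -0.3333
x' = -3 + -0.3333·(sin -1.9458 − sin -1.5708) = -3.0232
y' = -4 − -0.3333·(cos -1.9458 − cos -1.5708) = -4.1221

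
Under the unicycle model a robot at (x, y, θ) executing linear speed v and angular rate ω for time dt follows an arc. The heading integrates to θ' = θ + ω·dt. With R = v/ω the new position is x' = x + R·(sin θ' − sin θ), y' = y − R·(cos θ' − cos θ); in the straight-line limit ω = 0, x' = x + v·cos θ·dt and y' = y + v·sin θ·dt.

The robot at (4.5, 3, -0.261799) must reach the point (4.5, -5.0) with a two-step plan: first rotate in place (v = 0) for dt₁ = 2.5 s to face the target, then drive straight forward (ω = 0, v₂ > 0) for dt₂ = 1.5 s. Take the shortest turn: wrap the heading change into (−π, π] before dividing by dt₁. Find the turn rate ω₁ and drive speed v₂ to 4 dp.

heading to target = atan2(-5−3, 4.5−4.5) = -1.5708
Δθ = wrap(-1.5708 − -0.2618) = -1.3090; ω₁ = Δθ/dt₁ = -0.5236
distance = √((4.5−4.5)² + (-5−3)²) = 8.0000; v₂ = distance/dt₂ = 5.3333

ω₁ = -0.5236, v₂ = 5.3333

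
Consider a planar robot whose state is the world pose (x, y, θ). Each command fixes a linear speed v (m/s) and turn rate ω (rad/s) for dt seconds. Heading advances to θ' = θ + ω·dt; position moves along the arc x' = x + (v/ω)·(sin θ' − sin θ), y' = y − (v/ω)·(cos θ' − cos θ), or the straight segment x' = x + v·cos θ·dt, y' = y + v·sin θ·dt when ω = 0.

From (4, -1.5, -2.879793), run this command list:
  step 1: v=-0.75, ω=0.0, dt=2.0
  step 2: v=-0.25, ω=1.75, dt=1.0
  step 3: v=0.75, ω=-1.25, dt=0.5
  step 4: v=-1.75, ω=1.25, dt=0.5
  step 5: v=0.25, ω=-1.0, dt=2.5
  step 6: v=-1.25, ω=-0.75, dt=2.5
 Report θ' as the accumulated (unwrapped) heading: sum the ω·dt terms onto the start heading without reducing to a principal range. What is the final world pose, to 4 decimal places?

(5.5232, -3.4112, -5.5048)

step 1: θ'=-2.8798 (straight) → pose (5.4489, -1.1118, -2.8798)
step 2: θ'=-1.1298 (R=-0.1429) → pose (5.5411, -0.9128, -1.1298)
step 3: θ'=-1.7548 (R=-0.6000) → pose (5.5884, -1.2787, -1.7548)
step 4: θ'=-1.1298 (R=-1.4000) → pose (5.4781, -0.4250, -1.1298)
step 5: θ'=-3.6298 (R=-0.2500) → pose (5.1347, -0.7525, -3.6298)
step 6: θ'=-5.5048 (R=1.6667) → pose (5.5232, -3.4112, -5.5048)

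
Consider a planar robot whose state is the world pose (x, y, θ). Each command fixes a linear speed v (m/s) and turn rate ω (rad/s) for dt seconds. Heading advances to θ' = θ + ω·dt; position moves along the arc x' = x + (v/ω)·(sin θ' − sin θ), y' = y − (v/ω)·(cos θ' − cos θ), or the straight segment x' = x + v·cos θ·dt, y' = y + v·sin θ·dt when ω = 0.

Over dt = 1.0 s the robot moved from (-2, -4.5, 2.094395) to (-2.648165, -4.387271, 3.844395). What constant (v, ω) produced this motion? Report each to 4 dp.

v = 0.7500, ω = 1.7500

Δθ = 3.844395 − 2.094395 = 1.750000
ω = Δθ/dt = 1.750000/1.0 = 1.7500
R = Δx/(sin θ' − sin θ) = 0.4286
v = R·ω = 0.4286·1.7500 = 0.7500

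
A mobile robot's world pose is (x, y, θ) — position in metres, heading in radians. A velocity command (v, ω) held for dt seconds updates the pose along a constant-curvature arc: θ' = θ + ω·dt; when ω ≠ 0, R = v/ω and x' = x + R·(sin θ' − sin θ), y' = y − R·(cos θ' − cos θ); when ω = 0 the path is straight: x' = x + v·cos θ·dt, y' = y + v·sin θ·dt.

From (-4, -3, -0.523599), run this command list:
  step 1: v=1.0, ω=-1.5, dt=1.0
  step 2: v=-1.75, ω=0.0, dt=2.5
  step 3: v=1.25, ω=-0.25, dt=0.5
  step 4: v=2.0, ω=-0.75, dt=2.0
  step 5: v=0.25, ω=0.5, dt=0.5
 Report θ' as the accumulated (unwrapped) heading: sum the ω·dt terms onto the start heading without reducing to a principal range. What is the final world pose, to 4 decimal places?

step 1: θ'=-2.0236 (R=-0.6667) → pose (-3.7339, -3.8690, -2.0236)
step 2: θ'=-2.0236 (straight) → pose (-1.8198, 0.0651, -2.0236)
step 3: θ'=-2.1486 (R=-5.0000) → pose (-2.1276, -0.4784, -2.1486)
step 4: θ'=-3.6486 (R=-2.6667) → pose (-5.6562, -1.3531, -3.6486)
step 5: θ'=-3.3986 (R=0.5000) → pose (-5.7719, -1.3066, -3.3986)

(-5.7719, -1.3066, -3.3986)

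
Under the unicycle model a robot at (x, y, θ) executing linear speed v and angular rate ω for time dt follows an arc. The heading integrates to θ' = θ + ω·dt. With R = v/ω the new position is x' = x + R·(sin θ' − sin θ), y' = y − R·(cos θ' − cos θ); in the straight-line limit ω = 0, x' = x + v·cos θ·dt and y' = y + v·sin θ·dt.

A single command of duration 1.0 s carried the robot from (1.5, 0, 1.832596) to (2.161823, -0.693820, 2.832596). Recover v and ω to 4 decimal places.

v = -1.0000, ω = 1.0000

Δθ = 2.832596 − 1.832596 = 1.000000
ω = Δθ/dt = 1.000000/1.0 = 1.0000
R = −Δy/(cos θ' − cos θ) = -1.0000
v = R·ω = -1.0000·1.0000 = -1.0000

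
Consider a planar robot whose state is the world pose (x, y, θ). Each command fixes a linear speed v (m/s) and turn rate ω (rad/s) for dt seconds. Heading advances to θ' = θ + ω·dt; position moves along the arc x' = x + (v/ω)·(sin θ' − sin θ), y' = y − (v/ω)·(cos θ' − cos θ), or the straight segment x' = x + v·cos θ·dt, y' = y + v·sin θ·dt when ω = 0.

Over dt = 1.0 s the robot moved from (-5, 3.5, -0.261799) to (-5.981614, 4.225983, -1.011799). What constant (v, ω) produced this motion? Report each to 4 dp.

Δθ = -1.011799 − -0.261799 = -0.750000
ω = Δθ/dt = -0.750000/1.0 = -0.7500
R = Δx/(sin θ' − sin θ) = 1.6667
v = R·ω = 1.6667·-0.7500 = -1.2500

v = -1.2500, ω = -0.7500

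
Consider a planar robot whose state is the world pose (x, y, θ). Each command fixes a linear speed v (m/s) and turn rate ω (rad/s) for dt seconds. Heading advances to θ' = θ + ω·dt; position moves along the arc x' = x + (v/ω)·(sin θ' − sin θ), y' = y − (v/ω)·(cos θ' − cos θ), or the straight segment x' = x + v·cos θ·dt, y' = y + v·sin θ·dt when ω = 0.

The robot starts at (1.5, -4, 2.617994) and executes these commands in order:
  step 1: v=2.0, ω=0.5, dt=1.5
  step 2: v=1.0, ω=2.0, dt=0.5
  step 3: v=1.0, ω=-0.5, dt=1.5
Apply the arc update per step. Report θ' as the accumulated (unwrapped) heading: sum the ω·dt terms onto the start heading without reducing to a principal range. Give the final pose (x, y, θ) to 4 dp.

(-2.7217, -4.9867, 3.6180)

step 1: θ'=3.3680 (R=4.0000) → pose (-1.3979, -3.5662, 3.3680)
step 2: θ'=4.3680 (R=0.5000) → pose (-1.7563, -3.8846, 4.3680)
step 3: θ'=3.6180 (R=-2.0000) → pose (-2.7217, -4.9867, 3.6180)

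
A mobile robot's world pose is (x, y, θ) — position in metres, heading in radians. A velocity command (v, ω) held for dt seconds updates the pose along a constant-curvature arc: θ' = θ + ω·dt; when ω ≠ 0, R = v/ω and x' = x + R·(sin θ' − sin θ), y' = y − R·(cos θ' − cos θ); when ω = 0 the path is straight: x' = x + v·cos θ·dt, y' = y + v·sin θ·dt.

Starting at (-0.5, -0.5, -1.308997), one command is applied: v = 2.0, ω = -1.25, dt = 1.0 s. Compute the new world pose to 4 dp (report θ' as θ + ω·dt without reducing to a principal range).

θ' = -1.3090 + -1.25·1.0 = -2.5590
R = v/ω = 2.0/-1.25 = -1.6000
x' = -0.5 + -1.6000·(sin -2.5590 − sin -1.3090) = -1.1652
y' = -0.5 − -1.6000·(cos -2.5590 − cos -1.3090) = -2.2502

(-1.1652, -2.2502, -2.5590)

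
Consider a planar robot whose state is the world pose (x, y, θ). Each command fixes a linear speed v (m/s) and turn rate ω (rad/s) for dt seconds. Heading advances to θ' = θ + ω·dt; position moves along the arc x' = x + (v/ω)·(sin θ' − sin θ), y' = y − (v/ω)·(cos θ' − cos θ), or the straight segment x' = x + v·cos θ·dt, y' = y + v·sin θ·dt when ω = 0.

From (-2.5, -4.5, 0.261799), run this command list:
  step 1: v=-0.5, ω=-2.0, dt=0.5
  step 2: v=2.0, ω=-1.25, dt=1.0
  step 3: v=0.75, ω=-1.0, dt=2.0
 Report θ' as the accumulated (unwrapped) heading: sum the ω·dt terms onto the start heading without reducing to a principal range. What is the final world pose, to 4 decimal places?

step 1: θ'=-0.7382 (R=0.2500) → pose (-2.7329, -4.4434, -0.7382)
step 2: θ'=-1.9882 (R=-1.6000) → pose (-2.3470, -6.2756, -1.9882)
step 3: θ'=-3.9882 (R=-0.7500) → pose (-3.5944, -6.4684, -3.9882)

(-3.5944, -6.4684, -3.9882)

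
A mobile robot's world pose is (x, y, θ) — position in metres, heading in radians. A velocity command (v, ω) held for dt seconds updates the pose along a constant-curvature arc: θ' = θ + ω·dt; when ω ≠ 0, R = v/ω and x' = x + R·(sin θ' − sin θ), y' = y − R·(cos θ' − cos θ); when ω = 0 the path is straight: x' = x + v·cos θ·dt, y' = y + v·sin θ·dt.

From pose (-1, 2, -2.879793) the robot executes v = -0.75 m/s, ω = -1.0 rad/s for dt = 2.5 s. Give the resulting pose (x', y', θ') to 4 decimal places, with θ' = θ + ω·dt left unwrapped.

(-0.2168, 0.8113, -5.3798)

θ' = -2.8798 + -1.0·2.5 = -5.3798
R = v/ω = -0.75/-1.0 = 0.7500
x' = -1 + 0.7500·(sin -5.3798 − sin -2.8798) = -0.2168
y' = 2 − 0.7500·(cos -5.3798 − cos -2.8798) = 0.8113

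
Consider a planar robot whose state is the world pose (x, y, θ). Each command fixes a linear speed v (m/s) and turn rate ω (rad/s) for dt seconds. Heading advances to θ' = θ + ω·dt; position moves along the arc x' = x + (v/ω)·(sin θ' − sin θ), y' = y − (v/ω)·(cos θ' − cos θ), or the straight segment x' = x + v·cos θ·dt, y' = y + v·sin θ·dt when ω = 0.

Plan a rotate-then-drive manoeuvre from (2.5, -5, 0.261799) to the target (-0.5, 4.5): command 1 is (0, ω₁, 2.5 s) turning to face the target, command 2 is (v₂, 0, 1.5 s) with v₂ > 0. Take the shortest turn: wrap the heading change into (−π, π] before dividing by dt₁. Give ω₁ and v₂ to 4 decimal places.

ω₁ = 0.6460, v₂ = 6.6416

heading to target = atan2(4.5−-5, -0.5−2.5) = 1.8767
Δθ = wrap(1.8767 − 0.2618) = 1.6149; ω₁ = Δθ/dt₁ = 0.6460
distance = √((-0.5−2.5)² + (4.5−-5)²) = 9.9624; v₂ = distance/dt₂ = 6.6416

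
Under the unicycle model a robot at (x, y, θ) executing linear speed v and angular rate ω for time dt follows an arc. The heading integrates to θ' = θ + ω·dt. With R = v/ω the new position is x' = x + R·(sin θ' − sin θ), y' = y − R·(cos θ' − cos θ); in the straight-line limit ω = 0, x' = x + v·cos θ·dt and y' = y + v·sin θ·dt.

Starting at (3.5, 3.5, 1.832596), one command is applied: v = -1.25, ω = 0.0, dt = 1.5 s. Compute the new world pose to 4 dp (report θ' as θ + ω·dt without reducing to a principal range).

(3.9853, 1.6889, 1.8326)

θ' = 1.8326 + 0.0·1.5 = 1.8326
ω = 0 → straight: x' = 3.5 + -1.25·cos(1.8326)·1.5 = 3.9853
y' = 3.5 + -1.25·sin(1.8326)·1.5 = 1.6889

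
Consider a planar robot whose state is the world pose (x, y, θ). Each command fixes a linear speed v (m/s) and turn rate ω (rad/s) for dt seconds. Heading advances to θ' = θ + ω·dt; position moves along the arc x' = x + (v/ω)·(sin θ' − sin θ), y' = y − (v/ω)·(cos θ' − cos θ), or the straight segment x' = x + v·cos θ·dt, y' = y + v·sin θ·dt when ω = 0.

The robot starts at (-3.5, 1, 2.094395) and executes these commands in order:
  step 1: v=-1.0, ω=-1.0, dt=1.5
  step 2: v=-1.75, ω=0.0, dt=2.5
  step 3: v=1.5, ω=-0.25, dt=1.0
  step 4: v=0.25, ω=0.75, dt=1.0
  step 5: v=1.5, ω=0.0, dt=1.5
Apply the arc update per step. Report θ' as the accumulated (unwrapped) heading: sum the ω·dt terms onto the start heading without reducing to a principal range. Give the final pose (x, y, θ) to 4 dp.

(-4.8809, 0.0586, 1.0944)

step 1: θ'=0.5944 (R=1.0000) → pose (-3.8060, -0.3285, 0.5944)
step 2: θ'=0.5944 (straight) → pose (-7.4307, -2.7785, 0.5944)
step 3: θ'=0.3444 (R=-6.0000) → pose (-6.0964, -2.1018, 0.3444)
step 4: θ'=1.0944 (R=0.3333) → pose (-5.9127, -1.9409, 1.0944)
step 5: θ'=1.0944 (straight) → pose (-4.8809, 0.0586, 1.0944)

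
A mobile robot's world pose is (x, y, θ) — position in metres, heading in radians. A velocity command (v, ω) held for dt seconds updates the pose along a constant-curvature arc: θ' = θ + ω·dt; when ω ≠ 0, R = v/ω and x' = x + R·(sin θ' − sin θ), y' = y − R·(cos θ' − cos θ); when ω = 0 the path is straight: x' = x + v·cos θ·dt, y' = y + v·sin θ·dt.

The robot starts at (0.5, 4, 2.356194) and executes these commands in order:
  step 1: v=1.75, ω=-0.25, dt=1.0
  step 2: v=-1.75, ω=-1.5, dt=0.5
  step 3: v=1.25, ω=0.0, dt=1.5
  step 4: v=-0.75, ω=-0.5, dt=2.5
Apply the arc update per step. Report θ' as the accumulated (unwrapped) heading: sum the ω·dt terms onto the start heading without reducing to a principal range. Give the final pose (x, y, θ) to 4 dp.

(-1.3415, 5.1947, 0.1062)

step 1: θ'=2.1062 (R=-7.0000) → pose (-0.5707, 5.3785, 2.1062)
step 2: θ'=1.3562 (R=1.1667) → pose (-0.4342, 4.5348, 1.3562)
step 3: θ'=1.3562 (straight) → pose (-0.0349, 6.3668, 1.3562)
step 4: θ'=0.1062 (R=1.5000) → pose (-1.3415, 5.1947, 0.1062)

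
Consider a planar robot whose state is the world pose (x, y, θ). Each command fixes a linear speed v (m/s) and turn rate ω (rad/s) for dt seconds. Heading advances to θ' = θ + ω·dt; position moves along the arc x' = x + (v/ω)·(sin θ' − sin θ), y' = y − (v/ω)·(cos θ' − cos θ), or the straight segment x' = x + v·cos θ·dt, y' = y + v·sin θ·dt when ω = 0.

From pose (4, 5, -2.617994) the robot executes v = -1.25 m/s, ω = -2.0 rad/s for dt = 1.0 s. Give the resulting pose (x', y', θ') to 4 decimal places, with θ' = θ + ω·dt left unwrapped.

(4.9347, 4.5176, -4.6180)

θ' = -2.6180 + -2.0·1.0 = -4.6180
R = v/ω = -1.25/-2.0 = 0.6250
x' = 4 + 0.6250·(sin -4.6180 − sin -2.6180) = 4.9347
y' = 5 − 0.6250·(cos -4.6180 − cos -2.6180) = 4.5176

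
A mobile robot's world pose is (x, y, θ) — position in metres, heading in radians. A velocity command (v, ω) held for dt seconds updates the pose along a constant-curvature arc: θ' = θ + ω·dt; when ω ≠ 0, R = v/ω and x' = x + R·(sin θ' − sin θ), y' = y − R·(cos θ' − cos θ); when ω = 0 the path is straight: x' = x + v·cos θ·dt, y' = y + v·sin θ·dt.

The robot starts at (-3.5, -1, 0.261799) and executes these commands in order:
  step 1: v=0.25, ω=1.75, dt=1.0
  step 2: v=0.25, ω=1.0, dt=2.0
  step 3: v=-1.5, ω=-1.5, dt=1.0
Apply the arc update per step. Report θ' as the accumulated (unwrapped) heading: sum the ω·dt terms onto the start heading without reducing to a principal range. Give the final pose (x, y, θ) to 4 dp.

(-2.4715, -0.5831, 2.5118)

step 1: θ'=2.0118 (R=0.1429) → pose (-3.4078, -0.8010, 2.0118)
step 2: θ'=4.0118 (R=0.2500) → pose (-3.8250, -0.7466, 4.0118)
step 3: θ'=2.5118 (R=1.0000) → pose (-2.4715, -0.5831, 2.5118)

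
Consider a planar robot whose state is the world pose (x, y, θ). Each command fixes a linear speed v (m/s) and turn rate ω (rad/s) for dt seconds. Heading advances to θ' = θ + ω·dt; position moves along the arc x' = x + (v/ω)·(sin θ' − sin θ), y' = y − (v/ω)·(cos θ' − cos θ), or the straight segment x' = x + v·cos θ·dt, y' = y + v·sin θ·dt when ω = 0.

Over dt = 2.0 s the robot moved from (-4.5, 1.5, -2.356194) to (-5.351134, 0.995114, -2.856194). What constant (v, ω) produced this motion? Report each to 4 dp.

Δθ = -2.856194 − -2.356194 = -0.500000
ω = Δθ/dt = -0.500000/2.0 = -0.2500
R = Δx/(sin θ' − sin θ) = -2.0000
v = R·ω = -2.0000·-0.2500 = 0.5000

v = 0.5000, ω = -0.2500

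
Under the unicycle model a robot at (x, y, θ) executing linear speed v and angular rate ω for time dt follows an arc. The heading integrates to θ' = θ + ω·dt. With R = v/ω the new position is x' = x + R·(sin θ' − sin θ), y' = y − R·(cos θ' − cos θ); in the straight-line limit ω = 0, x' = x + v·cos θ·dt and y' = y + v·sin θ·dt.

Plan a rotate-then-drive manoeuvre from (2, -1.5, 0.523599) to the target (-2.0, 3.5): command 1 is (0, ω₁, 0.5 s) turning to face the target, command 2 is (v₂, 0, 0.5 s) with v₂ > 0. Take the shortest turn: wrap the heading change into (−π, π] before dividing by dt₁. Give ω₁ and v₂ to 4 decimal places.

ω₁ = 3.4439, v₂ = 12.8062

heading to target = atan2(3.5−-1.5, -2−2) = 2.2455
Δθ = wrap(2.2455 − 0.5236) = 1.7219; ω₁ = Δθ/dt₁ = 3.4439
distance = √((-2−2)² + (3.5−-1.5)²) = 6.4031; v₂ = distance/dt₂ = 12.8062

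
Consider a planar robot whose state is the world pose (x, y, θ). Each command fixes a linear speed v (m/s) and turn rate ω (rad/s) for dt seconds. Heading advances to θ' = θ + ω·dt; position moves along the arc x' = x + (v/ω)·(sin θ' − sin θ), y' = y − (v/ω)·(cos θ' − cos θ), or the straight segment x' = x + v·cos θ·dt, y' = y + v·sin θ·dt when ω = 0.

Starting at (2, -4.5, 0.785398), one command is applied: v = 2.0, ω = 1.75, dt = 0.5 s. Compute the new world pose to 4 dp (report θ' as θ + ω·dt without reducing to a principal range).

θ' = 0.7854 + 1.75·0.5 = 1.6604
R = v/ω = 2.0/1.75 = 1.1429
x' = 2 + 1.1429·(sin 1.6604 − sin 0.7854) = 2.3302
y' = -4.5 − 1.1429·(cos 1.6604 − cos 0.7854) = -3.5896

(2.3302, -3.5896, 1.6604)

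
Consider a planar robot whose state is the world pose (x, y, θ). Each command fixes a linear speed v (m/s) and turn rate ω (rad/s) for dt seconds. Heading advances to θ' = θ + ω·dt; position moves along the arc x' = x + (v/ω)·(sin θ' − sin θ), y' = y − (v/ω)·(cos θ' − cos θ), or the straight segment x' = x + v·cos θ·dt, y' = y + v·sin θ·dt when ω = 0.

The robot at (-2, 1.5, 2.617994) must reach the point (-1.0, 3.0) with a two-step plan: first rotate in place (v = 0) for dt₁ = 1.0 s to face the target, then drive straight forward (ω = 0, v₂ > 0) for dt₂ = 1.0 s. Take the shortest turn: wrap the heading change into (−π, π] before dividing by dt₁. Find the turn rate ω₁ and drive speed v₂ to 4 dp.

ω₁ = -1.6352, v₂ = 1.8028

heading to target = atan2(3−1.5, -1−-2) = 0.9828
Δθ = wrap(0.9828 − 2.6180) = -1.6352; ω₁ = Δθ/dt₁ = -1.6352
distance = √((-1−-2)² + (3−1.5)²) = 1.8028; v₂ = distance/dt₂ = 1.8028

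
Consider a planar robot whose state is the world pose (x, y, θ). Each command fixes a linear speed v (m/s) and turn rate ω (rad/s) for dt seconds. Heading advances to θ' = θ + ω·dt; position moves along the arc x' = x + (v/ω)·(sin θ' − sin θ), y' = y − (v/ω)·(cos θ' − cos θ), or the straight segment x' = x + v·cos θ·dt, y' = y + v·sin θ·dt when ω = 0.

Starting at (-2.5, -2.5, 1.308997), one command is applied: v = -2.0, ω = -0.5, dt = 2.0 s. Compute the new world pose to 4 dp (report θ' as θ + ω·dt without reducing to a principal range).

θ' = 1.3090 + -0.5·2.0 = 0.3090
R = v/ω = -2.0/-0.5 = 4.0000
x' = -2.5 + 4.0000·(sin 0.3090 − sin 1.3090) = -5.1473
y' = -2.5 − 4.0000·(cos 0.3090 − cos 1.3090) = -5.2753

(-5.1473, -5.2753, 0.3090)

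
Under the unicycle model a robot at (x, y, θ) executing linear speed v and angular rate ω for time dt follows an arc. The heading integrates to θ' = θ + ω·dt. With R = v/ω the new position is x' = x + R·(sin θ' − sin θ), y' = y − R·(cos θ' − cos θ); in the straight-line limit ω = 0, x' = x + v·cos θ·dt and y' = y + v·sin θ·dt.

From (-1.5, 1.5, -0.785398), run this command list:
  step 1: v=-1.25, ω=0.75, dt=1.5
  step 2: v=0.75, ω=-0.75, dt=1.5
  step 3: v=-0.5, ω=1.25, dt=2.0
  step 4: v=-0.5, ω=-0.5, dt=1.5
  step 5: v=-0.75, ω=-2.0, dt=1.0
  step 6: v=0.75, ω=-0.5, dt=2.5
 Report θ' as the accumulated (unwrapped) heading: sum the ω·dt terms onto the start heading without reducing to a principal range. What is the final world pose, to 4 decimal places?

(-3.8278, -1.1219, -2.2854)

step 1: θ'=0.3396 (R=-1.6667) → pose (-3.2337, 1.8930, 0.3396)
step 2: θ'=-0.7854 (R=-1.0000) → pose (-2.1935, 1.6572, -0.7854)
step 3: θ'=1.7146 (R=-0.4000) → pose (-2.8722, 1.3170, 1.7146)
step 4: θ'=0.9646 (R=1.0000) → pose (-3.0400, 0.6040, 0.9646)
step 5: θ'=-1.0354 (R=0.3750) → pose (-3.6708, 0.6263, -1.0354)
step 6: θ'=-2.2854 (R=-1.5000) → pose (-3.8278, -1.1219, -2.2854)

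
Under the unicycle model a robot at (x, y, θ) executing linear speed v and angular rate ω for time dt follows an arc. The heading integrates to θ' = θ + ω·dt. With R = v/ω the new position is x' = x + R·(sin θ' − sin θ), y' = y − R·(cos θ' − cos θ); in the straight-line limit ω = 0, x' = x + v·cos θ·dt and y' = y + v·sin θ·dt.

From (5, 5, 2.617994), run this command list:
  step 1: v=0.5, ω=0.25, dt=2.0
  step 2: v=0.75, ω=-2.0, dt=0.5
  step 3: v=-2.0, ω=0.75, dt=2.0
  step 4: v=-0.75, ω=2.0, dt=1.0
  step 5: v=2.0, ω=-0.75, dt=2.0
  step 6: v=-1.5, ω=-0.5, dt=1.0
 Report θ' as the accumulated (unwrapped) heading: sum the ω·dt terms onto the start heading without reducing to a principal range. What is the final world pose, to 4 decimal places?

step 1: θ'=3.1180 (R=2.0000) → pose (4.0472, 5.2674, 3.1180)
step 2: θ'=2.1180 (R=-0.3750) → pose (3.7358, 5.4472, 2.1180)
step 3: θ'=3.6180 (R=-2.6667) → pose (7.2360, 4.4649, 3.6180)
step 4: θ'=5.6180 (R=-0.3750) → pose (7.2955, 5.0932, 5.6180)
step 5: θ'=4.1180 (R=-2.6667) → pose (7.8589, 1.5017, 4.1180)
step 6: θ'=3.6180 (R=3.0000) → pose (8.9686, 2.4876, 3.6180)

(8.9686, 2.4876, 3.6180)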